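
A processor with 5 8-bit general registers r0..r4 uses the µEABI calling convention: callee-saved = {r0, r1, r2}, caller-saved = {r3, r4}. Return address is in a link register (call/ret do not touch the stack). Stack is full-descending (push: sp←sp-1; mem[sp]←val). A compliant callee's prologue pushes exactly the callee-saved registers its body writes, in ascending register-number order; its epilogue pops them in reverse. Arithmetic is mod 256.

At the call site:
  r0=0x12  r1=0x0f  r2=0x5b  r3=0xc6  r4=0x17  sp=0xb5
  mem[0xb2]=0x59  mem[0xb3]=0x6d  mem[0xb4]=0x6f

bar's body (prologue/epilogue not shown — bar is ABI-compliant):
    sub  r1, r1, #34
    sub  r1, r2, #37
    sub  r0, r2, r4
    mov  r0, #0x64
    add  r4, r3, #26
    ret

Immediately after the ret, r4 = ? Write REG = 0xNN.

REG = 0xe0

prologue: push r0 -> mem[0xb4]=0x12, sp=0xb4
prologue: push r1 -> mem[0xb3]=0x0f, sp=0xb3
body[0] sub  r1, r1, #34 -> r1=0xed
body[1] sub  r1, r2, #37 -> r1=0x36
body[2] sub  r0, r2, r4 -> r0=0x44
body[3] mov  r0, #0x64 -> r0=0x64
body[4] add  r4, r3, #26 -> r4=0xe0
epilogue: pop r1=0x0f, sp=0xb4
epilogue: pop r0=0x12, sp=0xb5
r4 is caller-saved -> body value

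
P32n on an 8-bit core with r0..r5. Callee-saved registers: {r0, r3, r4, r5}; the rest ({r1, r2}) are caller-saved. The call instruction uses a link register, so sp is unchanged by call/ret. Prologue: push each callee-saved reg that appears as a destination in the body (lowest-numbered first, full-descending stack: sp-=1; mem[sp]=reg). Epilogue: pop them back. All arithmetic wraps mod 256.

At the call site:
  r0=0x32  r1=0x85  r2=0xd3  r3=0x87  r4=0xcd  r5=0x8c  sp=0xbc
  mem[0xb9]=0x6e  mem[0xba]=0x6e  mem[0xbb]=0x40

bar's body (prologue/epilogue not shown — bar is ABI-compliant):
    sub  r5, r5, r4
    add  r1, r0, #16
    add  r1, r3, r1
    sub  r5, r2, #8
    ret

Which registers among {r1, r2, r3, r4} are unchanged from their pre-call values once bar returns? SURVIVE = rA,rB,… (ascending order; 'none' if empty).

prologue: push r5 -> mem[0xbb]=0x8c, sp=0xbb
body[0] sub  r5, r5, r4 -> r5=0xbf
body[1] add  r1, r0, #16 -> r1=0x42
body[2] add  r1, r3, r1 -> r1=0xc9
body[3] sub  r5, r2, #8 -> r5=0xcb
epilogue: pop r5=0x8c, sp=0xbc
r1: caller-saved, written=True
r2: caller-saved, written=False
r3: callee-saved, written=False
r4: callee-saved, written=False

SURVIVE = r2,r3,r4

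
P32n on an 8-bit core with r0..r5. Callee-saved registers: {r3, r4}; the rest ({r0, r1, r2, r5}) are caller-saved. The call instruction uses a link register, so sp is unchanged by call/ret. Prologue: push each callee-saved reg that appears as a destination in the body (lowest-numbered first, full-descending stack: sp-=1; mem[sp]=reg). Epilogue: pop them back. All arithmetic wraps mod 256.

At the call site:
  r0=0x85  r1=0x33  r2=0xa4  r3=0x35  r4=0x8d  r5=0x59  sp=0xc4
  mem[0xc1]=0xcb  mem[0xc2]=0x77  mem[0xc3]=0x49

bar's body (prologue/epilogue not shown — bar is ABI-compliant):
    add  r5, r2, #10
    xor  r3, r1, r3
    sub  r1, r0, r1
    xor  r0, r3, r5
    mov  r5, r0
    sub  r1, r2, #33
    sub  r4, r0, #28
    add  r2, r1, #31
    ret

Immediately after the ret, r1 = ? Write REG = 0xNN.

REG = 0x83

prologue: push r3 -> mem[0xc3]=0x35, sp=0xc3
prologue: push r4 -> mem[0xc2]=0x8d, sp=0xc2
body[0] add  r5, r2, #10 -> r5=0xae
body[1] xor  r3, r1, r3 -> r3=0x06
body[2] sub  r1, r0, r1 -> r1=0x52
body[3] xor  r0, r3, r5 -> r0=0xa8
body[4] mov  r5, r0 -> r5=0xa8
body[5] sub  r1, r2, #33 -> r1=0x83
body[6] sub  r4, r0, #28 -> r4=0x8c
body[7] add  r2, r1, #31 -> r2=0xa2
epilogue: pop r4=0x8d, sp=0xc3
epilogue: pop r3=0x35, sp=0xc4
r1 is caller-saved -> body value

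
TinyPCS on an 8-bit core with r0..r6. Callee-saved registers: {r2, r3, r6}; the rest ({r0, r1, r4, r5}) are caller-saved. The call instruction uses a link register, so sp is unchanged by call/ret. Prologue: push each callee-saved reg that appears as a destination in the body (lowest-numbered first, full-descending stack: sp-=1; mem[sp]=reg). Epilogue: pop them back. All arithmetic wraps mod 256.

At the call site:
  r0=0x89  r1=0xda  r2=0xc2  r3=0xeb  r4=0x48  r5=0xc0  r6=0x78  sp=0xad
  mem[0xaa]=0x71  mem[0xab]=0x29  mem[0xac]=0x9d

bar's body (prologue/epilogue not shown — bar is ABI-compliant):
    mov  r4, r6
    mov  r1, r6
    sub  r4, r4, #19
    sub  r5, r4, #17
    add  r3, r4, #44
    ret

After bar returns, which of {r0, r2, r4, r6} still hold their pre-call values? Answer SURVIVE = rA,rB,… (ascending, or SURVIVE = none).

prologue: push r3 -> mem[0xac]=0xeb, sp=0xac
body[0] mov  r4, r6 -> r4=0x78
body[1] mov  r1, r6 -> r1=0x78
body[2] sub  r4, r4, #19 -> r4=0x65
body[3] sub  r5, r4, #17 -> r5=0x54
body[4] add  r3, r4, #44 -> r3=0x91
epilogue: pop r3=0xeb, sp=0xad
r0: caller-saved, written=False
r2: callee-saved, written=False
r4: caller-saved, written=True
r6: callee-saved, written=False

SURVIVE = r0,r2,r6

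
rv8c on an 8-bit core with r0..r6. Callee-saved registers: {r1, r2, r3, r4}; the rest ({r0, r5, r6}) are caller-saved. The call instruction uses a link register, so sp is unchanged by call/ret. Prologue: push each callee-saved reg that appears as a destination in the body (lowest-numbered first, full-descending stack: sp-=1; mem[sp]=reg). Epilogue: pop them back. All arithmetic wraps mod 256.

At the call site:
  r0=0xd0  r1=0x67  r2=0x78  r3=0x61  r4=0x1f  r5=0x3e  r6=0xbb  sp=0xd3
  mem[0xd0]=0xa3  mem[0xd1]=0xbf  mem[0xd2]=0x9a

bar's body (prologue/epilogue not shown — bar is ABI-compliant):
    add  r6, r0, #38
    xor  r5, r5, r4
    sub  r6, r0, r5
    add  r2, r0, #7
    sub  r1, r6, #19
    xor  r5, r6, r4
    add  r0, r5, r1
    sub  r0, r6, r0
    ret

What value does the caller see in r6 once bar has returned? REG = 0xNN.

REG = 0xaf

prologue: push r1 -> mem[0xd2]=0x67, sp=0xd2
prologue: push r2 -> mem[0xd1]=0x78, sp=0xd1
body[0] add  r6, r0, #38 -> r6=0xf6
body[1] xor  r5, r5, r4 -> r5=0x21
body[2] sub  r6, r0, r5 -> r6=0xaf
body[3] add  r2, r0, #7 -> r2=0xd7
body[4] sub  r1, r6, #19 -> r1=0x9c
body[5] xor  r5, r6, r4 -> r5=0xb0
body[6] add  r0, r5, r1 -> r0=0x4c
body[7] sub  r0, r6, r0 -> r0=0x63
epilogue: pop r2=0x78, sp=0xd2
epilogue: pop r1=0x67, sp=0xd3
r6 is caller-saved -> body value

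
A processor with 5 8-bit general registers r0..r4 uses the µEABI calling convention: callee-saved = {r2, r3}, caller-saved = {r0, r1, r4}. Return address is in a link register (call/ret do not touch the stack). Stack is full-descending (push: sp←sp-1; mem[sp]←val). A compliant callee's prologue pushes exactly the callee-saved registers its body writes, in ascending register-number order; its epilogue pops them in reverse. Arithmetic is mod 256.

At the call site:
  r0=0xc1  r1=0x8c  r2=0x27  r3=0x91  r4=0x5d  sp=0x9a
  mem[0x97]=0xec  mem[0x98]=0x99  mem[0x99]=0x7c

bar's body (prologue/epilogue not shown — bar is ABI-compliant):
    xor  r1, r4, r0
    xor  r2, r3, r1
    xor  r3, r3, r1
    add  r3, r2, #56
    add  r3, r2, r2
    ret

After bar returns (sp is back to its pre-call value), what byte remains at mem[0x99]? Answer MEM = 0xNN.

prologue: push r2 -> mem[0x99]=0x27, sp=0x99
prologue: push r3 -> mem[0x98]=0x91, sp=0x98
body[0] xor  r1, r4, r0 -> r1=0x9c
body[1] xor  r2, r3, r1 -> r2=0x0d
body[2] xor  r3, r3, r1 -> r3=0x0d
body[3] add  r3, r2, #56 -> r3=0x45
body[4] add  r3, r2, r2 -> r3=0x1a
epilogue: pop r3=0x91, sp=0x99
epilogue: pop r2=0x27, sp=0x9a
prologue pushed ['r2', 'r3'] at ['0x99', '0x98']

MEM = 0x27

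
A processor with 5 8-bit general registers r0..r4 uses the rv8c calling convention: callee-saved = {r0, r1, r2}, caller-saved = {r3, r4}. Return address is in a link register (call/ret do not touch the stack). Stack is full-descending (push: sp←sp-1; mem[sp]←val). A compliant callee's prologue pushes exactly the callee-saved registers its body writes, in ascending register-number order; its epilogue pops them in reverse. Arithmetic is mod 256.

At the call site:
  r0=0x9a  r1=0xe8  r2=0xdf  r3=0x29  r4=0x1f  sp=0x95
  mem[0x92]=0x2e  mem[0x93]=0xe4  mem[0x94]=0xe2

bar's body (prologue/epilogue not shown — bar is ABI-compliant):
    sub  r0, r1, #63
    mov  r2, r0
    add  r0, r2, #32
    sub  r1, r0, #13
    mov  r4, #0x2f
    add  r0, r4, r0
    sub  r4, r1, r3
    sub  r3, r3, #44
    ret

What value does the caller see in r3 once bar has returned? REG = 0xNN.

REG = 0xfd

prologue: push r0 → mem[0x94]=0x9a, sp=0x94
prologue: push r1 → mem[0x93]=0xe8, sp=0x93
prologue: push r2 → mem[0x92]=0xdf, sp=0x92
body[0] sub  r0, r1, #63 → r0=0xa9
body[1] mov  r2, r0 → r2=0xa9
body[2] add  r0, r2, #32 → r0=0xc9
body[3] sub  r1, r0, #13 → r1=0xbc
body[4] mov  r4, #0x2f → r4=0x2f
body[5] add  r0, r4, r0 → r0=0xf8
body[6] sub  r4, r1, r3 → r4=0x93
body[7] sub  r3, r3, #44 → r3=0xfd
epilogue: pop r2=0xdf, sp=0x93
epilogue: pop r1=0xe8, sp=0x94
epilogue: pop r0=0x9a, sp=0x95
r3 is caller-saved → body value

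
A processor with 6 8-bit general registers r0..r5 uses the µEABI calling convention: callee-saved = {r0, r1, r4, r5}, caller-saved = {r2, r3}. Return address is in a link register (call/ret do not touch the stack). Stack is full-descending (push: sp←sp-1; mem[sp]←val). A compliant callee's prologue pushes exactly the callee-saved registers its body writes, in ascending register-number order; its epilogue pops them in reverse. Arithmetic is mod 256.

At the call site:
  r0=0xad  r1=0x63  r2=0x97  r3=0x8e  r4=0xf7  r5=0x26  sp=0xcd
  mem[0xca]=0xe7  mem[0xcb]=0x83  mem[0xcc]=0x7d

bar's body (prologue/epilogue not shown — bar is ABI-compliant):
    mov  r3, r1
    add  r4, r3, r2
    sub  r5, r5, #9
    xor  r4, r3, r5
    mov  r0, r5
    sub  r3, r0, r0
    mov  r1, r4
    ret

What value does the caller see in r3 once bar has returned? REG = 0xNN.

REG = 0x00

prologue: push r0 -> mem[0xcc]=0xad, sp=0xcc
prologue: push r1 -> mem[0xcb]=0x63, sp=0xcb
prologue: push r4 -> mem[0xca]=0xf7, sp=0xca
prologue: push r5 -> mem[0xc9]=0x26, sp=0xc9
body[0] mov  r3, r1 -> r3=0x63
body[1] add  r4, r3, r2 -> r4=0xfa
body[2] sub  r5, r5, #9 -> r5=0x1d
body[3] xor  r4, r3, r5 -> r4=0x7e
body[4] mov  r0, r5 -> r0=0x1d
body[5] sub  r3, r0, r0 -> r3=0x00
body[6] mov  r1, r4 -> r1=0x7e
epilogue: pop r5=0x26, sp=0xca
epilogue: pop r4=0xf7, sp=0xcb
epilogue: pop r1=0x63, sp=0xcc
epilogue: pop r0=0xad, sp=0xcd
r3 is caller-saved -> body value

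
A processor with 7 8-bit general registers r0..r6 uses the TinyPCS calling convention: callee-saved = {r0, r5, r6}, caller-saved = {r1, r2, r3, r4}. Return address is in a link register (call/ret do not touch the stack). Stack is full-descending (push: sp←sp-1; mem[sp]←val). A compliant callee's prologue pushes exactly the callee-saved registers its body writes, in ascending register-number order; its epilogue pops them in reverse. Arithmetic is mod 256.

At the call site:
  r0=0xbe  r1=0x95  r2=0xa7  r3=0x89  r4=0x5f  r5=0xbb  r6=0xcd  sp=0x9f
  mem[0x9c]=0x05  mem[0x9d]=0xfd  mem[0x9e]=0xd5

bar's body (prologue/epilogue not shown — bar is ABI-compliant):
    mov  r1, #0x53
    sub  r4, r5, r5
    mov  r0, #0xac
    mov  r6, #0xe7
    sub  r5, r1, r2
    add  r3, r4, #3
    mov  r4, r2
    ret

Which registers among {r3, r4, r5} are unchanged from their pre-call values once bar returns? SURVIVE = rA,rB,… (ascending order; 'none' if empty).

SURVIVE = r5

prologue: push r0 → mem[0x9e]=0xbe, sp=0x9e
prologue: push r5 → mem[0x9d]=0xbb, sp=0x9d
prologue: push r6 → mem[0x9c]=0xcd, sp=0x9c
body[0] mov  r1, #0x53 → r1=0x53
body[1] sub  r4, r5, r5 → r4=0x00
body[2] mov  r0, #0xac → r0=0xac
body[3] mov  r6, #0xe7 → r6=0xe7
body[4] sub  r5, r1, r2 → r5=0xac
body[5] add  r3, r4, #3 → r3=0x03
body[6] mov  r4, r2 → r4=0xa7
epilogue: pop r6=0xcd, sp=0x9d
epilogue: pop r5=0xbb, sp=0x9e
epilogue: pop r0=0xbe, sp=0x9f
r3: caller-saved, written=True
r4: caller-saved, written=True
r5: callee-saved, written=True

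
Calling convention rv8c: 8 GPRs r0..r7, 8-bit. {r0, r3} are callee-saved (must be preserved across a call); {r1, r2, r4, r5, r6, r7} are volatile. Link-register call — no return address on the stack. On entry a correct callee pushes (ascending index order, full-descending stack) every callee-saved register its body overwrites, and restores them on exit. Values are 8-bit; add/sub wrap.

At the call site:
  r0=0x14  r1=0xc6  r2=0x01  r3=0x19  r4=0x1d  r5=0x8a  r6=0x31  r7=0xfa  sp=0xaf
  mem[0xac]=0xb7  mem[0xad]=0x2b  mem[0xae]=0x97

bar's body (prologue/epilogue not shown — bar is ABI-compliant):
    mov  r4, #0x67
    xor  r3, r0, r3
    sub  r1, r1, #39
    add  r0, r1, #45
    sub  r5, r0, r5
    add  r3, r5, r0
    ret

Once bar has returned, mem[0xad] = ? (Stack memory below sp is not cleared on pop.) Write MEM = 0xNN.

MEM = 0x19

prologue: push r0 -> mem[0xae]=0x14, sp=0xae
prologue: push r3 -> mem[0xad]=0x19, sp=0xad
body[0] mov  r4, #0x67 -> r4=0x67
body[1] xor  r3, r0, r3 -> r3=0x0d
body[2] sub  r1, r1, #39 -> r1=0x9f
body[3] add  r0, r1, #45 -> r0=0xcc
body[4] sub  r5, r0, r5 -> r5=0x42
body[5] add  r3, r5, r0 -> r3=0x0e
epilogue: pop r3=0x19, sp=0xae
epilogue: pop r0=0x14, sp=0xaf
prologue pushed ['r0', 'r3'] at ['0xae', '0xad']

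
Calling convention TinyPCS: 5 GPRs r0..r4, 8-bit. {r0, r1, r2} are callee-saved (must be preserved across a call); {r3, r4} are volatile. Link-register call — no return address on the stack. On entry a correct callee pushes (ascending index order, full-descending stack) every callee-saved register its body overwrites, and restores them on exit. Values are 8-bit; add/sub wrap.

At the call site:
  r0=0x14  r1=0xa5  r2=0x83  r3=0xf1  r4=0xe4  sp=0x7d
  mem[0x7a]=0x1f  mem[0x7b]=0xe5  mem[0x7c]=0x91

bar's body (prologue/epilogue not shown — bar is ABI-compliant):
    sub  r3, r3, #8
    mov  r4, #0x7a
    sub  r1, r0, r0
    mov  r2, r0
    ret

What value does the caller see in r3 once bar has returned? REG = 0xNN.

REG = 0xe9

prologue: push r1 -> mem[0x7c]=0xa5, sp=0x7c
prologue: push r2 -> mem[0x7b]=0x83, sp=0x7b
body[0] sub  r3, r3, #8 -> r3=0xe9
body[1] mov  r4, #0x7a -> r4=0x7a
body[2] sub  r1, r0, r0 -> r1=0x00
body[3] mov  r2, r0 -> r2=0x14
epilogue: pop r2=0x83, sp=0x7c
epilogue: pop r1=0xa5, sp=0x7d
r3 is caller-saved -> body value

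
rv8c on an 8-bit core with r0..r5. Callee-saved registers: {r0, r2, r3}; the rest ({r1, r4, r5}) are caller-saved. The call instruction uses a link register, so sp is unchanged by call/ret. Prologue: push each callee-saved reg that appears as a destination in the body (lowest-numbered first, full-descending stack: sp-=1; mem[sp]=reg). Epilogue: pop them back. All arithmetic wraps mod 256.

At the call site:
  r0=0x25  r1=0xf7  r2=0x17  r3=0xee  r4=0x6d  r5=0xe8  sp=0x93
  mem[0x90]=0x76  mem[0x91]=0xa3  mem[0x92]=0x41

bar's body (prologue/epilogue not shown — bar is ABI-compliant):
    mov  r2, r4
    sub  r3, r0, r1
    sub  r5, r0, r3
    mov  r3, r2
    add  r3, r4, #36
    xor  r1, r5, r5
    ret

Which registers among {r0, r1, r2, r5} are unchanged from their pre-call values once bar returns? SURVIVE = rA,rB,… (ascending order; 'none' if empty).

SURVIVE = r0,r2

prologue: push r2 -> mem[0x92]=0x17, sp=0x92
prologue: push r3 -> mem[0x91]=0xee, sp=0x91
body[0] mov  r2, r4 -> r2=0x6d
body[1] sub  r3, r0, r1 -> r3=0x2e
body[2] sub  r5, r0, r3 -> r5=0xf7
body[3] mov  r3, r2 -> r3=0x6d
body[4] add  r3, r4, #36 -> r3=0x91
body[5] xor  r1, r5, r5 -> r1=0x00
epilogue: pop r3=0xee, sp=0x92
epilogue: pop r2=0x17, sp=0x93
r0: callee-saved, written=False
r1: caller-saved, written=True
r2: callee-saved, written=True
r5: caller-saved, written=True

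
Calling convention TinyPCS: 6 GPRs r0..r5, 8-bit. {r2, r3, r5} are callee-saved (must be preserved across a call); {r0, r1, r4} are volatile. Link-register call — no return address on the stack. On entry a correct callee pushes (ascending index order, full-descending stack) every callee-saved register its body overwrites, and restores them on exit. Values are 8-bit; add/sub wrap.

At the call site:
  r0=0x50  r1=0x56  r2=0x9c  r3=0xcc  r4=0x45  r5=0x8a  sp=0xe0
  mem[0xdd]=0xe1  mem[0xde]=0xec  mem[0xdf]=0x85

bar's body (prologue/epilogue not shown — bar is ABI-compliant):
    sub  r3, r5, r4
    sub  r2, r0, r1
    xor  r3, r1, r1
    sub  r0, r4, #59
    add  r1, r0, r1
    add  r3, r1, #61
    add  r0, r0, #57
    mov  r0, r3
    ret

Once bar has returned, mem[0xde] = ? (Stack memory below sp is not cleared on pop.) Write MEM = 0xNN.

MEM = 0xcc

prologue: push r2 → mem[0xdf]=0x9c, sp=0xdf
prologue: push r3 → mem[0xde]=0xcc, sp=0xde
body[0] sub  r3, r5, r4 → r3=0x45
body[1] sub  r2, r0, r1 → r2=0xfa
body[2] xor  r3, r1, r1 → r3=0x00
body[3] sub  r0, r4, #59 → r0=0x0a
body[4] add  r1, r0, r1 → r1=0x60
body[5] add  r3, r1, #61 → r3=0x9d
body[6] add  r0, r0, #57 → r0=0x43
body[7] mov  r0, r3 → r0=0x9d
epilogue: pop r3=0xcc, sp=0xdf
epilogue: pop r2=0x9c, sp=0xe0
prologue pushed ['r2', 'r3'] at ['0xdf', '0xde']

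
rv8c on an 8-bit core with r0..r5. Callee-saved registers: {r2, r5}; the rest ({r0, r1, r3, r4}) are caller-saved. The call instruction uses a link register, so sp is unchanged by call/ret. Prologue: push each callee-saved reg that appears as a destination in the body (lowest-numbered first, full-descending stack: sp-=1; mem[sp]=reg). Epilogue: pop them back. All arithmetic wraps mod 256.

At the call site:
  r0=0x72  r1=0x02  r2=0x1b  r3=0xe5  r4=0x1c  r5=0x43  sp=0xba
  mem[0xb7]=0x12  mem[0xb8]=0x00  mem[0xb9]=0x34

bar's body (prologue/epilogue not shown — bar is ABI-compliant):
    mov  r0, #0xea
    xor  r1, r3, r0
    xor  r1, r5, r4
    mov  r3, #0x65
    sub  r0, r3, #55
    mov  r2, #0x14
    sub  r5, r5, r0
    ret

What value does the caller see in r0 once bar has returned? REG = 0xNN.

REG = 0x2e

prologue: push r2 -> mem[0xb9]=0x1b, sp=0xb9
prologue: push r5 -> mem[0xb8]=0x43, sp=0xb8
body[0] mov  r0, #0xea -> r0=0xea
body[1] xor  r1, r3, r0 -> r1=0x0f
body[2] xor  r1, r5, r4 -> r1=0x5f
body[3] mov  r3, #0x65 -> r3=0x65
body[4] sub  r0, r3, #55 -> r0=0x2e
body[5] mov  r2, #0x14 -> r2=0x14
body[6] sub  r5, r5, r0 -> r5=0x15
epilogue: pop r5=0x43, sp=0xb9
epilogue: pop r2=0x1b, sp=0xba
r0 is caller-saved -> body value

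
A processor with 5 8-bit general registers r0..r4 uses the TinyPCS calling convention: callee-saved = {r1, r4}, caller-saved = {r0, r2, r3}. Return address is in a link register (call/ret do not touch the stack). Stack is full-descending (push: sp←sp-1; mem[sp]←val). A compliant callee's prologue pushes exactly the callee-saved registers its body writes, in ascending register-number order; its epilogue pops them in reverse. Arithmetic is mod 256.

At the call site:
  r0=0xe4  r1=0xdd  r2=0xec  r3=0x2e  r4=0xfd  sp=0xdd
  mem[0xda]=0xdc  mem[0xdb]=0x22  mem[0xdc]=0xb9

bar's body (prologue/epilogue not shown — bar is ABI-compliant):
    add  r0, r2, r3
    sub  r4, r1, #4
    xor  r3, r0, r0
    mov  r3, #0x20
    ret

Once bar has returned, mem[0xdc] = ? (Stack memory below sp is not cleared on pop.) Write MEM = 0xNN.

MEM = 0xfd

prologue: push r4 → mem[0xdc]=0xfd, sp=0xdc
body[0] add  r0, r2, r3 → r0=0x1a
body[1] sub  r4, r1, #4 → r4=0xd9
body[2] xor  r3, r0, r0 → r3=0x00
body[3] mov  r3, #0x20 → r3=0x20
epilogue: pop r4=0xfd, sp=0xdd
prologue pushed ['r4'] at ['0xdc']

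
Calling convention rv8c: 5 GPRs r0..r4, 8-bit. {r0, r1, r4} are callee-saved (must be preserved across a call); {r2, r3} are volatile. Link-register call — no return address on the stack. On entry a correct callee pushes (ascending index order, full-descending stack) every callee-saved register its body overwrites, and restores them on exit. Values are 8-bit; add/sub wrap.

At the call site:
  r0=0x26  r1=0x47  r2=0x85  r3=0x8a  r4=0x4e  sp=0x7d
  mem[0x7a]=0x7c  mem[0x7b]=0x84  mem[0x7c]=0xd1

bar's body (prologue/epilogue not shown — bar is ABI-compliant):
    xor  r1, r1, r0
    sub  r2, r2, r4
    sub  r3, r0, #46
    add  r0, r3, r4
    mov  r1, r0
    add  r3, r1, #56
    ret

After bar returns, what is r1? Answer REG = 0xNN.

REG = 0x47

prologue: push r0 -> mem[0x7c]=0x26, sp=0x7c
prologue: push r1 -> mem[0x7b]=0x47, sp=0x7b
body[0] xor  r1, r1, r0 -> r1=0x61
body[1] sub  r2, r2, r4 -> r2=0x37
body[2] sub  r3, r0, #46 -> r3=0xf8
body[3] add  r0, r3, r4 -> r0=0x46
body[4] mov  r1, r0 -> r1=0x46
body[5] add  r3, r1, #56 -> r3=0x7e
epilogue: pop r1=0x47, sp=0x7c
epilogue: pop r0=0x26, sp=0x7d
r1 is callee-saved -> restored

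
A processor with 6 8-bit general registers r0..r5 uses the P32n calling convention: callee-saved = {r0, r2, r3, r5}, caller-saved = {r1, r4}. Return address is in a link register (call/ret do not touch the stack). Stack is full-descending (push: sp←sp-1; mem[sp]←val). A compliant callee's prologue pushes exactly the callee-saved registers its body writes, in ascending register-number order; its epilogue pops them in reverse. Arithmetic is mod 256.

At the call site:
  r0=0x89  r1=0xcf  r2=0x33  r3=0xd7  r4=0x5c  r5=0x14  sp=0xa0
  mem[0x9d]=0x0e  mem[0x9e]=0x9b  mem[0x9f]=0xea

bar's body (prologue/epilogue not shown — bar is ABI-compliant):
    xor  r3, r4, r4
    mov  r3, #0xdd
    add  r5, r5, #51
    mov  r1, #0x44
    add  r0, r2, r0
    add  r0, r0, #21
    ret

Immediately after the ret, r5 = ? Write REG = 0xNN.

prologue: push r0 -> mem[0x9f]=0x89, sp=0x9f
prologue: push r3 -> mem[0x9e]=0xd7, sp=0x9e
prologue: push r5 -> mem[0x9d]=0x14, sp=0x9d
body[0] xor  r3, r4, r4 -> r3=0x00
body[1] mov  r3, #0xdd -> r3=0xdd
body[2] add  r5, r5, #51 -> r5=0x47
body[3] mov  r1, #0x44 -> r1=0x44
body[4] add  r0, r2, r0 -> r0=0xbc
body[5] add  r0, r0, #21 -> r0=0xd1
epilogue: pop r5=0x14, sp=0x9e
epilogue: pop r3=0xd7, sp=0x9f
epilogue: pop r0=0x89, sp=0xa0
r5 is callee-saved -> restored

REG = 0x14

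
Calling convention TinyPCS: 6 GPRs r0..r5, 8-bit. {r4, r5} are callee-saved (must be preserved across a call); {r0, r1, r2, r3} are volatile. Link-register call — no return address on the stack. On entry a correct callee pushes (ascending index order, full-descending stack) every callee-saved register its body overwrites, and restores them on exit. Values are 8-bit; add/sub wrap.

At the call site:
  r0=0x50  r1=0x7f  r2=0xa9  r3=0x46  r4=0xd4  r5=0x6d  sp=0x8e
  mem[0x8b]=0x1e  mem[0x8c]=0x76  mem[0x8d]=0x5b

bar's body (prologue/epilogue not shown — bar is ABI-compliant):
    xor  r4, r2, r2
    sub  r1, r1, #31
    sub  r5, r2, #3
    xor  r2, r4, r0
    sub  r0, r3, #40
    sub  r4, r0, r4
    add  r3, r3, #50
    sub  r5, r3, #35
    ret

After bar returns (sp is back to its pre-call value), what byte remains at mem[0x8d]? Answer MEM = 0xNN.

prologue: push r4 → mem[0x8d]=0xd4, sp=0x8d
prologue: push r5 → mem[0x8c]=0x6d, sp=0x8c
body[0] xor  r4, r2, r2 → r4=0x00
body[1] sub  r1, r1, #31 → r1=0x60
body[2] sub  r5, r2, #3 → r5=0xa6
body[3] xor  r2, r4, r0 → r2=0x50
body[4] sub  r0, r3, #40 → r0=0x1e
body[5] sub  r4, r0, r4 → r4=0x1e
body[6] add  r3, r3, #50 → r3=0x78
body[7] sub  r5, r3, #35 → r5=0x55
epilogue: pop r5=0x6d, sp=0x8d
epilogue: pop r4=0xd4, sp=0x8e
prologue pushed ['r4', 'r5'] at ['0x8d', '0x8c']

MEM = 0xd4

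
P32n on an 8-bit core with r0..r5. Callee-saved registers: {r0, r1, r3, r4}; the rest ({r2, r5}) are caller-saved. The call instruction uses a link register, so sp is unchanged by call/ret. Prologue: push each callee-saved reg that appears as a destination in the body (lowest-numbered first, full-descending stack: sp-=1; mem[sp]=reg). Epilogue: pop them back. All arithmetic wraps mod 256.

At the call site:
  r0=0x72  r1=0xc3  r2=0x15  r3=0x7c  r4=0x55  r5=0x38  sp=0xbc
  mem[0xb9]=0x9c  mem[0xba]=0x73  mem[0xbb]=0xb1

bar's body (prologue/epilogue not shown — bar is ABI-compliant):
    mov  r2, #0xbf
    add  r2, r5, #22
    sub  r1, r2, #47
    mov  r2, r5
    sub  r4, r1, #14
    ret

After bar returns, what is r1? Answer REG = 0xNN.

REG = 0xc3

prologue: push r1 → mem[0xbb]=0xc3, sp=0xbb
prologue: push r4 → mem[0xba]=0x55, sp=0xba
body[0] mov  r2, #0xbf → r2=0xbf
body[1] add  r2, r5, #22 → r2=0x4e
body[2] sub  r1, r2, #47 → r1=0x1f
body[3] mov  r2, r5 → r2=0x38
body[4] sub  r4, r1, #14 → r4=0x11
epilogue: pop r4=0x55, sp=0xbb
epilogue: pop r1=0xc3, sp=0xbc
r1 is callee-saved → restored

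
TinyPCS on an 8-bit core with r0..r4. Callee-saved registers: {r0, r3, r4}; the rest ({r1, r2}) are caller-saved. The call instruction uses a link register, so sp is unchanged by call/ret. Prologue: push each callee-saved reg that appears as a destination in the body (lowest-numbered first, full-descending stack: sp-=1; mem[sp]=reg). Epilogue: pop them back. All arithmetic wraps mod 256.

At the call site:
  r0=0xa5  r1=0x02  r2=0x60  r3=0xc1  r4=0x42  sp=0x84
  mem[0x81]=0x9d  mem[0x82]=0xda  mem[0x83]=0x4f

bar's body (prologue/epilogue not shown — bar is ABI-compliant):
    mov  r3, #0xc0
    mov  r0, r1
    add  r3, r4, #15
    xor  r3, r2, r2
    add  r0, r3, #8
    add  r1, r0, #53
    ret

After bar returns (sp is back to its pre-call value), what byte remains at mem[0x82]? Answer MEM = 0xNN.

MEM = 0xc1

prologue: push r0 -> mem[0x83]=0xa5, sp=0x83
prologue: push r3 -> mem[0x82]=0xc1, sp=0x82
body[0] mov  r3, #0xc0 -> r3=0xc0
body[1] mov  r0, r1 -> r0=0x02
body[2] add  r3, r4, #15 -> r3=0x51
body[3] xor  r3, r2, r2 -> r3=0x00
body[4] add  r0, r3, #8 -> r0=0x08
body[5] add  r1, r0, #53 -> r1=0x3d
epilogue: pop r3=0xc1, sp=0x83
epilogue: pop r0=0xa5, sp=0x84
prologue pushed ['r0', 'r3'] at ['0x83', '0x82']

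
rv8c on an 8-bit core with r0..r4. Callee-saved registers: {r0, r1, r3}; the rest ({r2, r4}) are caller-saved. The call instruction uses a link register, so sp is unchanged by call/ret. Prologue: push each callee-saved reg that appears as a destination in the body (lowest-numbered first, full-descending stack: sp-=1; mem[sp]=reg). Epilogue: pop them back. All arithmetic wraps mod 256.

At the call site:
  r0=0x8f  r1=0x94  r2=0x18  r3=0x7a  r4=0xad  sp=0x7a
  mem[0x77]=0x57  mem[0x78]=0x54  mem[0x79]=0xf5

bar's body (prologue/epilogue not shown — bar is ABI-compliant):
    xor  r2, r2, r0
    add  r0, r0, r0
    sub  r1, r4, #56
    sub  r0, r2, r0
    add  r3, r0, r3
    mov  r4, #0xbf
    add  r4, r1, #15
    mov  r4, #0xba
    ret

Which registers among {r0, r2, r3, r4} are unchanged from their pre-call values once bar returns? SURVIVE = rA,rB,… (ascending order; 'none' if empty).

prologue: push r0 -> mem[0x79]=0x8f, sp=0x79
prologue: push r1 -> mem[0x78]=0x94, sp=0x78
prologue: push r3 -> mem[0x77]=0x7a, sp=0x77
body[0] xor  r2, r2, r0 -> r2=0x97
body[1] add  r0, r0, r0 -> r0=0x1e
body[2] sub  r1, r4, #56 -> r1=0x75
body[3] sub  r0, r2, r0 -> r0=0x79
body[4] add  r3, r0, r3 -> r3=0xf3
body[5] mov  r4, #0xbf -> r4=0xbf
body[6] add  r4, r1, #15 -> r4=0x84
body[7] mov  r4, #0xba -> r4=0xba
epilogue: pop r3=0x7a, sp=0x78
epilogue: pop r1=0x94, sp=0x79
epilogue: pop r0=0x8f, sp=0x7a
r0: callee-saved, written=True
r2: caller-saved, written=True
r3: callee-saved, written=True
r4: caller-saved, written=True

SURVIVE = r0,r3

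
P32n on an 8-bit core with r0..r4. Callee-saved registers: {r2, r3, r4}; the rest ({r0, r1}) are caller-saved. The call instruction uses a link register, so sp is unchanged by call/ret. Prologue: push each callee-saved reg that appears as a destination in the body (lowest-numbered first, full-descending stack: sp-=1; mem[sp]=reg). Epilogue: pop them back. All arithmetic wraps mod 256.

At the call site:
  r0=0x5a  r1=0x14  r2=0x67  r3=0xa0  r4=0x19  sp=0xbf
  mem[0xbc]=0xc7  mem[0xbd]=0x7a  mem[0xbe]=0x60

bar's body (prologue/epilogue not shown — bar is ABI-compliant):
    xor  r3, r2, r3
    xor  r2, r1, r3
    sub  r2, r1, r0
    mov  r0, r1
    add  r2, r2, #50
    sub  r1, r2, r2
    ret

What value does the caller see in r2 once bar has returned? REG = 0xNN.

REG = 0x67

prologue: push r2 -> mem[0xbe]=0x67, sp=0xbe
prologue: push r3 -> mem[0xbd]=0xa0, sp=0xbd
body[0] xor  r3, r2, r3 -> r3=0xc7
body[1] xor  r2, r1, r3 -> r2=0xd3
body[2] sub  r2, r1, r0 -> r2=0xba
body[3] mov  r0, r1 -> r0=0x14
body[4] add  r2, r2, #50 -> r2=0xec
body[5] sub  r1, r2, r2 -> r1=0x00
epilogue: pop r3=0xa0, sp=0xbe
epilogue: pop r2=0x67, sp=0xbf
r2 is callee-saved -> restored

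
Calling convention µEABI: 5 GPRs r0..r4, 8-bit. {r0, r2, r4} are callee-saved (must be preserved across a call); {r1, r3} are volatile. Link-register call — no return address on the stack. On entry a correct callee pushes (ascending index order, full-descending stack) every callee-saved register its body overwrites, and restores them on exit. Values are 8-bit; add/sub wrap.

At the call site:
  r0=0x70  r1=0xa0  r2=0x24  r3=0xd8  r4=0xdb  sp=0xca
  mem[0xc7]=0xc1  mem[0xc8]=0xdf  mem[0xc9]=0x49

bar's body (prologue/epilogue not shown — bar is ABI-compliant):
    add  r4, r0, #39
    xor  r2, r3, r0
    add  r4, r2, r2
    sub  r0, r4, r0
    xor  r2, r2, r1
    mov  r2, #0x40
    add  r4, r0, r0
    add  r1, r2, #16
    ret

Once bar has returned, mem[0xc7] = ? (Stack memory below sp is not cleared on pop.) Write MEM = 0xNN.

prologue: push r0 -> mem[0xc9]=0x70, sp=0xc9
prologue: push r2 -> mem[0xc8]=0x24, sp=0xc8
prologue: push r4 -> mem[0xc7]=0xdb, sp=0xc7
body[0] add  r4, r0, #39 -> r4=0x97
body[1] xor  r2, r3, r0 -> r2=0xa8
body[2] add  r4, r2, r2 -> r4=0x50
body[3] sub  r0, r4, r0 -> r0=0xe0
body[4] xor  r2, r2, r1 -> r2=0x08
body[5] mov  r2, #0x40 -> r2=0x40
body[6] add  r4, r0, r0 -> r4=0xc0
body[7] add  r1, r2, #16 -> r1=0x50
epilogue: pop r4=0xdb, sp=0xc8
epilogue: pop r2=0x24, sp=0xc9
epilogue: pop r0=0x70, sp=0xca
prologue pushed ['r0', 'r2', 'r4'] at ['0xc9', '0xc8', '0xc7']

MEM = 0xdb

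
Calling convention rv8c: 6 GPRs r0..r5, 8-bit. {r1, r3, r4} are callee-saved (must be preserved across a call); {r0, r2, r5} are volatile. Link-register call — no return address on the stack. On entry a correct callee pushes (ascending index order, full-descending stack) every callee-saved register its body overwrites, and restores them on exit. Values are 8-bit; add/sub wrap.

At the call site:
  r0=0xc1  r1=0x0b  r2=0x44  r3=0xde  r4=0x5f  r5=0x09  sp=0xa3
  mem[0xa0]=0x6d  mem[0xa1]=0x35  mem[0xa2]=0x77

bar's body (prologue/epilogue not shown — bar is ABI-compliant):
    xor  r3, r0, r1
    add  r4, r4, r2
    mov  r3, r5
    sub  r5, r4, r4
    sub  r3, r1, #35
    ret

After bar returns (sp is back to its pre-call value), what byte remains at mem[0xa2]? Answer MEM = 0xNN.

prologue: push r3 → mem[0xa2]=0xde, sp=0xa2
prologue: push r4 → mem[0xa1]=0x5f, sp=0xa1
body[0] xor  r3, r0, r1 → r3=0xca
body[1] add  r4, r4, r2 → r4=0xa3
body[2] mov  r3, r5 → r3=0x09
body[3] sub  r5, r4, r4 → r5=0x00
body[4] sub  r3, r1, #35 → r3=0xe8
epilogue: pop r4=0x5f, sp=0xa2
epilogue: pop r3=0xde, sp=0xa3
prologue pushed ['r3', 'r4'] at ['0xa2', '0xa1']

MEM = 0xde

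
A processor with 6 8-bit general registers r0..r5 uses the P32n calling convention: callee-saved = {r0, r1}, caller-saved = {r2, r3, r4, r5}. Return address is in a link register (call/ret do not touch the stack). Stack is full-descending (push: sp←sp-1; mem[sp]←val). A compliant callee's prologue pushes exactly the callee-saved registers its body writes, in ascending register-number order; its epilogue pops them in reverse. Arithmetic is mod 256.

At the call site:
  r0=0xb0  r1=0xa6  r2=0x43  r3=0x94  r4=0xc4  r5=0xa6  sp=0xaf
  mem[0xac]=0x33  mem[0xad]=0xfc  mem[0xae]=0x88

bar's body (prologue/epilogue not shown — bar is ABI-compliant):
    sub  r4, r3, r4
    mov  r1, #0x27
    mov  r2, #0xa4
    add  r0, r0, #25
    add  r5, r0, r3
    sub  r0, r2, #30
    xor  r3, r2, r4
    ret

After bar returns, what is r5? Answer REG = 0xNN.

REG = 0x5d

prologue: push r0 → mem[0xae]=0xb0, sp=0xae
prologue: push r1 → mem[0xad]=0xa6, sp=0xad
body[0] sub  r4, r3, r4 → r4=0xd0
body[1] mov  r1, #0x27 → r1=0x27
body[2] mov  r2, #0xa4 → r2=0xa4
body[3] add  r0, r0, #25 → r0=0xc9
body[4] add  r5, r0, r3 → r5=0x5d
body[5] sub  r0, r2, #30 → r0=0x86
body[6] xor  r3, r2, r4 → r3=0x74
epilogue: pop r1=0xa6, sp=0xae
epilogue: pop r0=0xb0, sp=0xaf
r5 is caller-saved → body value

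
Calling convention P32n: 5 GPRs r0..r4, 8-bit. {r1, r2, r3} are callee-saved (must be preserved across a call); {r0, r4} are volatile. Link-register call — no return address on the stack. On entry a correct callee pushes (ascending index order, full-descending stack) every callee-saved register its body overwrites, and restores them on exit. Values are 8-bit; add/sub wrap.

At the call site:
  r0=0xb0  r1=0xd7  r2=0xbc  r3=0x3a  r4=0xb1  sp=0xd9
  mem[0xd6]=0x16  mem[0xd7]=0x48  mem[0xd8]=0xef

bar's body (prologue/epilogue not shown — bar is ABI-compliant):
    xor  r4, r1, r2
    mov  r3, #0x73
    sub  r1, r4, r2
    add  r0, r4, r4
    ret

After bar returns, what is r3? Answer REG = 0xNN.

REG = 0x3a

prologue: push r1 → mem[0xd8]=0xd7, sp=0xd8
prologue: push r3 → mem[0xd7]=0x3a, sp=0xd7
body[0] xor  r4, r1, r2 → r4=0x6b
body[1] mov  r3, #0x73 → r3=0x73
body[2] sub  r1, r4, r2 → r1=0xaf
body[3] add  r0, r4, r4 → r0=0xd6
epilogue: pop r3=0x3a, sp=0xd8
epilogue: pop r1=0xd7, sp=0xd9
r3 is callee-saved → restored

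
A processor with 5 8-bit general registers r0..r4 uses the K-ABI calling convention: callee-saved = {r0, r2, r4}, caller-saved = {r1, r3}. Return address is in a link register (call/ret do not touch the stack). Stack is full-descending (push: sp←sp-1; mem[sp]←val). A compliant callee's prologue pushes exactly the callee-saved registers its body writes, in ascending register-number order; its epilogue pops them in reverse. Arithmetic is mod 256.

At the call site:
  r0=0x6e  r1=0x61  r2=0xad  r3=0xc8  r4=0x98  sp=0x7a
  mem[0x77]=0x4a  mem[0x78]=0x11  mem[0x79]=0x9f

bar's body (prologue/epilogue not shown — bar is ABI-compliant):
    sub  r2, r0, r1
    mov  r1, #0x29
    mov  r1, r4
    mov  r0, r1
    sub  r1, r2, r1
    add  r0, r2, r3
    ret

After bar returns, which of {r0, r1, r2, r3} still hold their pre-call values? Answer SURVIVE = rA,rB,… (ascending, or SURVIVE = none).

SURVIVE = r0,r2,r3

prologue: push r0 -> mem[0x79]=0x6e, sp=0x79
prologue: push r2 -> mem[0x78]=0xad, sp=0x78
body[0] sub  r2, r0, r1 -> r2=0x0d
body[1] mov  r1, #0x29 -> r1=0x29
body[2] mov  r1, r4 -> r1=0x98
body[3] mov  r0, r1 -> r0=0x98
body[4] sub  r1, r2, r1 -> r1=0x75
body[5] add  r0, r2, r3 -> r0=0xd5
epilogue: pop r2=0xad, sp=0x79
epilogue: pop r0=0x6e, sp=0x7a
r0: callee-saved, written=True
r1: caller-saved, written=True
r2: callee-saved, written=True
r3: caller-saved, written=False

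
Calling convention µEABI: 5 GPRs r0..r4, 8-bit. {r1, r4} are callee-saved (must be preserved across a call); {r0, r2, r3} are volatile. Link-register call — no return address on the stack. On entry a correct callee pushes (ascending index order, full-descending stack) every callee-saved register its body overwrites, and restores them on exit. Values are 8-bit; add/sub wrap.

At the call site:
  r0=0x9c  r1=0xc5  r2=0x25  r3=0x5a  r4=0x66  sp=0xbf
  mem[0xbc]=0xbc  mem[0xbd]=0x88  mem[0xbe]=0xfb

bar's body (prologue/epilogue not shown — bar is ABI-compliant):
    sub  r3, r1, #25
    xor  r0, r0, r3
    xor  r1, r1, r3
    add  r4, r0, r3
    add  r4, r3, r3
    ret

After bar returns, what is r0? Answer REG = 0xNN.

prologue: push r1 → mem[0xbe]=0xc5, sp=0xbe
prologue: push r4 → mem[0xbd]=0x66, sp=0xbd
body[0] sub  r3, r1, #25 → r3=0xac
body[1] xor  r0, r0, r3 → r0=0x30
body[2] xor  r1, r1, r3 → r1=0x69
body[3] add  r4, r0, r3 → r4=0xdc
body[4] add  r4, r3, r3 → r4=0x58
epilogue: pop r4=0x66, sp=0xbe
epilogue: pop r1=0xc5, sp=0xbf
r0 is caller-saved → body value

REG = 0x30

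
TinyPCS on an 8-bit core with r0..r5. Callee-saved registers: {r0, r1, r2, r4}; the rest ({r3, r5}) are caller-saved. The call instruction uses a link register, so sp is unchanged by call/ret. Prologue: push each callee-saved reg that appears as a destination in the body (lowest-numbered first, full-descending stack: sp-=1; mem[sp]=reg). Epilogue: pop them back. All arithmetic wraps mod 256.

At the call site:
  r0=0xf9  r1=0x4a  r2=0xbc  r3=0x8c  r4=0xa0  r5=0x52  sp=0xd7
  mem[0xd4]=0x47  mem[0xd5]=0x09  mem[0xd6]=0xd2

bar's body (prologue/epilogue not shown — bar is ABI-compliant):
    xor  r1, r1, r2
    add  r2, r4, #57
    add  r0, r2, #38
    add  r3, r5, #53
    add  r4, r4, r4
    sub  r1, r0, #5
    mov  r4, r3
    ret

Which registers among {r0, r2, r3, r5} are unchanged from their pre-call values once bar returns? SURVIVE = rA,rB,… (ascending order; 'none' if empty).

prologue: push r0 → mem[0xd6]=0xf9, sp=0xd6
prologue: push r1 → mem[0xd5]=0x4a, sp=0xd5
prologue: push r2 → mem[0xd4]=0xbc, sp=0xd4
prologue: push r4 → mem[0xd3]=0xa0, sp=0xd3
body[0] xor  r1, r1, r2 → r1=0xf6
body[1] add  r2, r4, #57 → r2=0xd9
body[2] add  r0, r2, #38 → r0=0xff
body[3] add  r3, r5, #53 → r3=0x87
body[4] add  r4, r4, r4 → r4=0x40
body[5] sub  r1, r0, #5 → r1=0xfa
body[6] mov  r4, r3 → r4=0x87
epilogue: pop r4=0xa0, sp=0xd4
epilogue: pop r2=0xbc, sp=0xd5
epilogue: pop r1=0x4a, sp=0xd6
epilogue: pop r0=0xf9, sp=0xd7
r0: callee-saved, written=True
r2: callee-saved, written=True
r3: caller-saved, written=True
r5: caller-saved, written=False

SURVIVE = r0,r2,r5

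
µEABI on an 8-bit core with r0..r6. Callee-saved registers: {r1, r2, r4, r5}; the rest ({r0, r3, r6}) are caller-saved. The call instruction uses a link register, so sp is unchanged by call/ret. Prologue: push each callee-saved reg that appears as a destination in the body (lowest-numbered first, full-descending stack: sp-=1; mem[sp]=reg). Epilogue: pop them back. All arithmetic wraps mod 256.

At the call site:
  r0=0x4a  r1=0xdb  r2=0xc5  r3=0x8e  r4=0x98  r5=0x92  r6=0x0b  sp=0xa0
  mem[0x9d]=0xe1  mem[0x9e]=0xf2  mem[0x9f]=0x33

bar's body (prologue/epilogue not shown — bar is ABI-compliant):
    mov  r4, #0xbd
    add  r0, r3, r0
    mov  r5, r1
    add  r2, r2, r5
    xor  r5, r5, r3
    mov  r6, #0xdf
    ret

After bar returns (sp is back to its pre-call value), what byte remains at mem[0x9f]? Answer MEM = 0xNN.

MEM = 0xc5

prologue: push r2 -> mem[0x9f]=0xc5, sp=0x9f
prologue: push r4 -> mem[0x9e]=0x98, sp=0x9e
prologue: push r5 -> mem[0x9d]=0x92, sp=0x9d
body[0] mov  r4, #0xbd -> r4=0xbd
body[1] add  r0, r3, r0 -> r0=0xd8
body[2] mov  r5, r1 -> r5=0xdb
body[3] add  r2, r2, r5 -> r2=0xa0
body[4] xor  r5, r5, r3 -> r5=0x55
body[5] mov  r6, #0xdf -> r6=0xdf
epilogue: pop r5=0x92, sp=0x9e
epilogue: pop r4=0x98, sp=0x9f
epilogue: pop r2=0xc5, sp=0xa0
prologue pushed ['r2', 'r4', 'r5'] at ['0x9f', '0x9e', '0x9d']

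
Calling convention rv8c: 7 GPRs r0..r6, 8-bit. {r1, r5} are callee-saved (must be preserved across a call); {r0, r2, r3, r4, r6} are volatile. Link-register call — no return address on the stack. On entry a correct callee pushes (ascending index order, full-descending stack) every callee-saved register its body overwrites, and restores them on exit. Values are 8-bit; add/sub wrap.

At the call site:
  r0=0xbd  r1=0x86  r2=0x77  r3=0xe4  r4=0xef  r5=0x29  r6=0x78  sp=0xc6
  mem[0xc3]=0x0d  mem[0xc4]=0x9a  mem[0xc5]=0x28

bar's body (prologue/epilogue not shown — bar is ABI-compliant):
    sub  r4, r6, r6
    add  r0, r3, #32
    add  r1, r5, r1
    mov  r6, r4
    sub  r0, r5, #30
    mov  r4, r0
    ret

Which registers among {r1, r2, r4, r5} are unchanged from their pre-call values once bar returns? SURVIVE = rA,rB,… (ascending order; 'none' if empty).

SURVIVE = r1,r2,r5

prologue: push r1 -> mem[0xc5]=0x86, sp=0xc5
body[0] sub  r4, r6, r6 -> r4=0x00
body[1] add  r0, r3, #32 -> r0=0x04
body[2] add  r1, r5, r1 -> r1=0xaf
body[3] mov  r6, r4 -> r6=0x00
body[4] sub  r0, r5, #30 -> r0=0x0b
body[5] mov  r4, r0 -> r4=0x0b
epilogue: pop r1=0x86, sp=0xc6
r1: callee-saved, written=True
r2: caller-saved, written=False
r4: caller-saved, written=True
r5: callee-saved, written=False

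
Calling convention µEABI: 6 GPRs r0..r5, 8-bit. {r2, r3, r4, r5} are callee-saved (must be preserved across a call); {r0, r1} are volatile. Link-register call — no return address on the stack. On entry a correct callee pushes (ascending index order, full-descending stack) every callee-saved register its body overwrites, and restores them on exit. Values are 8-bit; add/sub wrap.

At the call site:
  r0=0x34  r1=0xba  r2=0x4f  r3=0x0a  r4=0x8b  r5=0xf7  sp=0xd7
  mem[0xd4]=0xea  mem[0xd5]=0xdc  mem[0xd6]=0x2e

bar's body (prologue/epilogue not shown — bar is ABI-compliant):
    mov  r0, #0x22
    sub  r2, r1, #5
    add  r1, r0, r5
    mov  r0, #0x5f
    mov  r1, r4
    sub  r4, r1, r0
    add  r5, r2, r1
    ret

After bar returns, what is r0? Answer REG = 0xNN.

REG = 0x5f

prologue: push r2 → mem[0xd6]=0x4f, sp=0xd6
prologue: push r4 → mem[0xd5]=0x8b, sp=0xd5
prologue: push r5 → mem[0xd4]=0xf7, sp=0xd4
body[0] mov  r0, #0x22 → r0=0x22
body[1] sub  r2, r1, #5 → r2=0xb5
body[2] add  r1, r0, r5 → r1=0x19
body[3] mov  r0, #0x5f → r0=0x5f
body[4] mov  r1, r4 → r1=0x8b
body[5] sub  r4, r1, r0 → r4=0x2c
body[6] add  r5, r2, r1 → r5=0x40
epilogue: pop r5=0xf7, sp=0xd5
epilogue: pop r4=0x8b, sp=0xd6
epilogue: pop r2=0x4f, sp=0xd7
r0 is caller-saved → body value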